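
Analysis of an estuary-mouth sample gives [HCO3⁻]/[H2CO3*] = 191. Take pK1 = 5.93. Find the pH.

From K1 = [H⁺][HCO3⁻]/[H2CO3*]:  pH = pK1 + log₁₀([HCO3⁻]/[H2CO3*])
log₁₀(191) = +2.281
pH = 5.93 + (+2.281) = 8.21

pH = 8.21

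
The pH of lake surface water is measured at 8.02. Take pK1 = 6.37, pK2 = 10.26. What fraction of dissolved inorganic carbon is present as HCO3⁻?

α₁ = 1 / (1 + [H⁺]/K1 + K2/[H⁺]) = 1 / (1 + 10^-1.65 + 10^-2.24)
   = 1 / (1 + 0.022387 + 0.0057544) = 1/1.0281 = 0.9726

α₁ = 0.973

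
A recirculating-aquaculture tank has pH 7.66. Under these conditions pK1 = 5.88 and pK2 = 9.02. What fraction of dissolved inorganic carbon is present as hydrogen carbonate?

α₁ = 1 / (1 + [H⁺]/K1 + K2/[H⁺]) = 1 / (1 + 10^-1.78 + 10^-1.36)
   = 1 / (1 + 0.016596 + 0.043652) = 1/1.0602 = 0.9432

α₁ = 0.943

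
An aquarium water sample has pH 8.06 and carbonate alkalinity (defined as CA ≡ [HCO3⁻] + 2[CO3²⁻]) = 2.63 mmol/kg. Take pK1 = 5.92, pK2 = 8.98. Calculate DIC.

DIC = 2.39 mmol/kg

CA = [HCO3⁻] + 2[CO3²⁻] = (α₁ + 2α₂)·DIC
At pH 8.06: [H⁺]/K1 = 10^-2.14 = 0.0072444, K2/[H⁺] = 10^-0.92 = 0.12023
α₁ = 1/(1 + 0.0072444 + 0.12023) = 1/1.1275 = 0.8869; α₂ = α₁·K2/[H⁺] = 0.1066
α₁ + 2α₂ = 1.1002
DIC = CA / (α₁ + 2α₂) = 2.63 / 1.1002 = 2.39 mmol/kg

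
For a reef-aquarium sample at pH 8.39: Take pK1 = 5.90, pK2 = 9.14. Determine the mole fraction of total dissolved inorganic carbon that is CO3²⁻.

α₂ = 0.151

α₂ = 1 / (1 + [H⁺]/K2 + [H⁺]²/(K1K2)) = 1 / (1 + 10^+0.75 + 10^-1.74)
   = 1 / (1 + 5.6234 + 0.018197) = 1/6.6416 = 0.1506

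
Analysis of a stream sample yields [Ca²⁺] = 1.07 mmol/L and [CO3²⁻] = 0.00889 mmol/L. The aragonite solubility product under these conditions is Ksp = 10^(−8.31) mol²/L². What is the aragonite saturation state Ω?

Ω = 1.94

Ksp = 10^(−8.31) = 4.898×10^-9
Ω = [Ca²⁺][CO3²⁻]/Ksp = (1.07×10^-3)(0.00889×10^-3) / 4.898×10^-9 = 1.94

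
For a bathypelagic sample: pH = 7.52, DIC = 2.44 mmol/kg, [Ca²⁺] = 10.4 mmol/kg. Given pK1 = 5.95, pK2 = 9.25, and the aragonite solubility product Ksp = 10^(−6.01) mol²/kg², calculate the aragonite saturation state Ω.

α₂ = 1 / (1 + [H⁺]/K2 + [H⁺]²/(K1K2)) = 1 / (1 + 10^+1.73 + 10^+0.16)
   = 1 / (1 + 53.703 + 1.4454) = 1/56.149 = 0.01781
[CO3²⁻] = α₂ × DIC = 0.01781 × 2.44 = 0.04346 mmol/kg
Ksp = 10^(−6.01) = 9.772×10^-7
Ω = [Ca²⁺][CO3²⁻]/Ksp = (10.4×10^-3)(4.346×10^-5) / 9.772×10^-7 = 0.462

Ω = 0.462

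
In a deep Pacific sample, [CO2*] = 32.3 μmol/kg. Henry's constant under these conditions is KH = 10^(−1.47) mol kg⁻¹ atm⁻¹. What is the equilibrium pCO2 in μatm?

pCO2 = 953 μatm

KH = 10^(−1.47) = 3.388×10^-2 mol kg⁻¹ atm⁻¹
pCO2 = [CO2*]/KH = 32.3×10^-6 / 3.388×10^-2 = 9.53×10^-4 atm = 953 μatm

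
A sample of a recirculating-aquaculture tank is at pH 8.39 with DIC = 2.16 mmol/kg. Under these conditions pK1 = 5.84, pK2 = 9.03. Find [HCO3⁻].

[HCO3⁻] = 1.75 mmol/kg

α₁ = 1 / (1 + [H⁺]/K1 + K2/[H⁺]) = 1 / (1 + 10^-2.55 + 10^-0.64)
   = 1 / (1 + 0.0028184 + 0.22909) = 1/1.2319 = 0.8118
[HCO3⁻] = α₁ × DIC = 0.8118 × 2.16 = 1.75 mmol/kg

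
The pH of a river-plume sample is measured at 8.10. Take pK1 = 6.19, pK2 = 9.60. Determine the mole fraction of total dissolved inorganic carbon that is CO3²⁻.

α₂ = 1 / (1 + [H⁺]/K2 + [H⁺]²/(K1K2)) = 1 / (1 + 10^+1.50 + 10^-0.41)
   = 1 / (1 + 31.623 + 0.38905) = 1/33.012 = 0.03029

α₂ = 0.0303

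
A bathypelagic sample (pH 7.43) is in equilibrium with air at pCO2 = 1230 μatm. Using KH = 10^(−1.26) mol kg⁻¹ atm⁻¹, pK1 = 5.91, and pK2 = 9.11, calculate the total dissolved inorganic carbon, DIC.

DIC = 2.35 mmol/kg

[CO2*] = KH · pCO2 = 10^(−1.26) × 1230×10^-6 = 6.759×10^-5 mol/kg
α₀ = 1/(1 + K1/[H⁺] + K1K2/[H⁺]²) = 1/(1 + 10^+1.52 + 10^-0.16) = 0.02873
DIC = [CO2*]/α₀ = 6.759×10^-5 / 0.02873 = 2.35 mmol/kg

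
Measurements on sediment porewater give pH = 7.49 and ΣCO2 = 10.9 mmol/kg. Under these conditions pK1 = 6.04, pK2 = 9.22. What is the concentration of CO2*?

[CO2*] = 0.367 mmol/kg

α₀ = 1 / (1 + K1/[H⁺] + K1K2/[H⁺]²) = 1 / (1 + 10^+1.45 + 10^-0.28)
   = 1 / (1 + 28.184 + 0.52481) = 1/29.709 = 0.03366
[CO2*] = α₀ × DIC = 0.03366 × 10.9 = 0.367 mmol/kg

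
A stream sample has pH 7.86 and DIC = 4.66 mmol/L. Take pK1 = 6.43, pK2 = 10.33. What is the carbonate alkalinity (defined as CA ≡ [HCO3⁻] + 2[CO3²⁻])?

CA = 4.51 mmol/L

CA = [HCO3⁻] + 2[CO3²⁻] = (α₁ + 2α₂)·DIC
At pH 7.86: [H⁺]/K1 = 10^-1.43 = 0.037154, K2/[H⁺] = 10^-2.47 = 0.0033884
α₁ = 1/(1 + 0.037154 + 0.0033884) = 1/1.0405 = 0.9610; α₂ = α₁·K2/[H⁺] = 0.003256
α₁ + 2α₂ = 0.9676
CA = 0.9676 × 4.66 = 4.51 mmol/L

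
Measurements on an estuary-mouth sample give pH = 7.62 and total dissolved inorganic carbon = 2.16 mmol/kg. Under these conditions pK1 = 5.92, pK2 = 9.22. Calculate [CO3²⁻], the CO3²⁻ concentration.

[CO3²⁻] = 0.0519 mmol/kg

α₂ = 1 / (1 + [H⁺]/K2 + [H⁺]²/(K1K2)) = 1 / (1 + 10^+1.60 + 10^-0.10)
   = 1 / (1 + 39.811 + 0.79433) = 1/41.605 = 0.02404
[CO3²⁻] = α₂ × DIC = 0.02404 × 2.16 = 0.0519 mmol/kg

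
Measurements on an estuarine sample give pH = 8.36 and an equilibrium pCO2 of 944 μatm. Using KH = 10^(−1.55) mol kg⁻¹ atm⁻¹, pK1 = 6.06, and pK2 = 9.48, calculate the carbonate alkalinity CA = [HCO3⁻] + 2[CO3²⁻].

CA = 6.11 mmol/kg

[CO2*] = KH · pCO2 = 10^(−1.55) × 944×10^-6 = 2.661×10^-5 mol/kg
α₀ = 1/(1 + K1/[H⁺] + K1K2/[H⁺]²) = 1/(1 + 10^+2.30 + 10^+1.18) = 0.004637
DIC = [CO2*]/α₀ = 2.661×10^-5 / 0.004637 = 5.738 mmol/kg
CA = (α₁ + 2α₂)·DIC = (0.9252 + 2×0.07018) × 5.738 = 6.11 mmol/kg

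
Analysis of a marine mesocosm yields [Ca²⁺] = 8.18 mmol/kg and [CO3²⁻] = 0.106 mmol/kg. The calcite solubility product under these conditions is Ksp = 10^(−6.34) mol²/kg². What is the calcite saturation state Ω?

Ksp = 10^(−6.34) = 4.571×10^-7
Ω = [Ca²⁺][CO3²⁻]/Ksp = (8.18×10^-3)(0.106×10^-3) / 4.571×10^-7 = 1.90

Ω = 1.90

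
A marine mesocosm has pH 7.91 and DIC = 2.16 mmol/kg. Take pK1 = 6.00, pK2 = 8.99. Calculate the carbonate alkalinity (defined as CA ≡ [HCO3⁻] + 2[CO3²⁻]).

CA = [HCO3⁻] + 2[CO3²⁻] = (α₁ + 2α₂)·DIC
At pH 7.91: [H⁺]/K1 = 10^-1.91 = 0.012303, K2/[H⁺] = 10^-1.08 = 0.083176
α₁ = 1/(1 + 0.012303 + 0.083176) = 1/1.0955 = 0.9128; α₂ = α₁·K2/[H⁺] = 0.07593
α₁ + 2α₂ = 1.0647
CA = 1.0647 × 2.16 = 2.30 mmol/kg

CA = 2.30 mmol/kg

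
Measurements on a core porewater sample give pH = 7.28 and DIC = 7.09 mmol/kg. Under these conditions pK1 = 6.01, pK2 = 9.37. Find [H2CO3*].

[CO2*] = 0.359 mmol/kg

α₀ = 1 / (1 + K1/[H⁺] + K1K2/[H⁺]²) = 1 / (1 + 10^+1.27 + 10^-0.82)
   = 1 / (1 + 18.621 + 0.15136) = 1/19.772 = 0.05058
[CO2*] = α₀ × DIC = 0.05058 × 7.09 = 0.359 mmol/kg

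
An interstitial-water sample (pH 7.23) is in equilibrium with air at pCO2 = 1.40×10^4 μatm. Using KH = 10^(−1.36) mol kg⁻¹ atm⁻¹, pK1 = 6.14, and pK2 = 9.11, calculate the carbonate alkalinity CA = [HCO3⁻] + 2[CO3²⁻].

CA = 7.72 mmol/kg

[CO2*] = KH · pCO2 = 10^(−1.36) × 1.40×10^4×10^-6 = 6.111×10^-4 mol/kg
α₀ = 1/(1 + K1/[H⁺] + K1K2/[H⁺]²) = 1/(1 + 10^+1.09 + 10^-0.79) = 0.07427
DIC = [CO2*]/α₀ = 6.111×10^-4 / 0.07427 = 8.229 mmol/kg
CA = (α₁ + 2α₂)·DIC = (0.9137 + 2×0.01204) × 8.229 = 7.72 mmol/kg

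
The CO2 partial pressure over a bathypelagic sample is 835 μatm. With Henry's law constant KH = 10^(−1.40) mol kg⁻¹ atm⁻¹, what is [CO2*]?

[CO2*] = 33.2 μmol/kg

KH = 10^(−1.40) = 3.981×10^-2 mol kg⁻¹ atm⁻¹
[CO2*] = KH · pCO2 = 3.981×10^-2 × 835×10^-6 atm = 3.32×10^-5 mol/kg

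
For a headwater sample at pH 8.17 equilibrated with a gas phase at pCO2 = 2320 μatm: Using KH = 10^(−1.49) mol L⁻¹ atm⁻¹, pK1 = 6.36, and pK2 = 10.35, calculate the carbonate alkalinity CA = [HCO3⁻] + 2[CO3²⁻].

CA = 4.91 mmol/L

[CO2*] = KH · pCO2 = 10^(−1.49) × 2320×10^-6 = 7.507×10^-5 mol/L
α₀ = 1/(1 + K1/[H⁺] + K1K2/[H⁺]²) = 1/(1 + 10^+1.81 + 10^-0.37) = 0.01515
DIC = [CO2*]/α₀ = 7.507×10^-5 / 0.01515 = 4.954 mmol/L
CA = (α₁ + 2α₂)·DIC = (0.9784 + 2×0.006464) × 4.954 = 4.91 mmol/L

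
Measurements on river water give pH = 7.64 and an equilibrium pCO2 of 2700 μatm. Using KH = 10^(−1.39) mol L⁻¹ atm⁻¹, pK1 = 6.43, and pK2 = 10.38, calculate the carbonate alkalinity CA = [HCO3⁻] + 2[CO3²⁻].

[CO2*] = KH · pCO2 = 10^(−1.39) × 2700×10^-6 = 1.100×10^-4 mol/L
α₀ = 1/(1 + K1/[H⁺] + K1K2/[H⁺]²) = 1/(1 + 10^+1.21 + 10^-1.53) = 0.05798
DIC = [CO2*]/α₀ = 1.100×10^-4 / 0.05798 = 1.897 mmol/L
CA = (α₁ + 2α₂)·DIC = (0.9403 + 2×0.001711) × 1.897 = 1.79 mmol/L

CA = 1.79 mmol/L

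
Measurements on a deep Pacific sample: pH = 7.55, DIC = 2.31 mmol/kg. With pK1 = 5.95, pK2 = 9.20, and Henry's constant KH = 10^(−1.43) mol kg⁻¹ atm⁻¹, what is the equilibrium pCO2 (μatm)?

α₀ = 1 / (1 + K1/[H⁺] + K1K2/[H⁺]²) = 1 / (1 + 10^+1.60 + 10^-0.05)
   = 1 / (1 + 39.811 + 0.89125) = 1/41.702 = 0.02398
[CO2*] = α₀ × DIC = 0.02398 × 2.31 = 0.05539 mmol/kg
pCO2 = [CO2*]/KH = 5.539×10^-5 / 3.715×10^-2 = 1490 μatm

pCO2 = 1490 μatm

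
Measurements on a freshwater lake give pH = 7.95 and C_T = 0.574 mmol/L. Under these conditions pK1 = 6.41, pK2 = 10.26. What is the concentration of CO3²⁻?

[CO3²⁻] = 2.72 μmol/L

α₂ = 1 / (1 + [H⁺]/K2 + [H⁺]²/(K1K2)) = 1 / (1 + 10^+2.31 + 10^+0.77)
   = 1 / (1 + 204.17 + 5.8884) = 1/211.06 = 0.004738
[CO3²⁻] = α₂ × DIC = 0.004738 × 0.574 = 0.00272 mmol/L = 2.72 μmol/L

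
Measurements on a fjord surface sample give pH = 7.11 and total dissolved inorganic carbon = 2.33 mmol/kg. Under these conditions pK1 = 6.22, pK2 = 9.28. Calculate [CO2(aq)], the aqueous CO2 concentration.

[CO2*] = 0.264 mmol/kg

α₀ = 1 / (1 + K1/[H⁺] + K1K2/[H⁺]²) = 1 / (1 + 10^+0.89 + 10^-1.28)
   = 1 / (1 + 7.7625 + 0.052481) = 1/8.8150 = 0.1134
[CO2*] = α₀ × DIC = 0.1134 × 2.33 = 0.264 mmol/kg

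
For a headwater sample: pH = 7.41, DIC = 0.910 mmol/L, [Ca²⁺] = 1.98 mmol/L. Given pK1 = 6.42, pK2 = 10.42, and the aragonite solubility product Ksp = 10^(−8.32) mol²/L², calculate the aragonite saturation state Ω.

Ω = 0.333

α₂ = 1 / (1 + [H⁺]/K2 + [H⁺]²/(K1K2)) = 1 / (1 + 10^+3.01 + 10^+2.02)
   = 1 / (1 + 1023.3 + 104.71) = 1/1129.0 = 0.0008857
[CO3²⁻] = α₂ × DIC = 0.0008857 × 0.910 = 0.0008060 mmol/L = 0.8060 μmol/L
Ksp = 10^(−8.32) = 4.786×10^-9
Ω = [Ca²⁺][CO3²⁻]/Ksp = (1.98×10^-3)(8.060×10^-7) / 4.786×10^-9 = 0.333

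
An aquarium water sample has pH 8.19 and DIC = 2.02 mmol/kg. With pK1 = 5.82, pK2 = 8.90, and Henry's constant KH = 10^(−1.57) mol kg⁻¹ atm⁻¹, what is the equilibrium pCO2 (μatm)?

pCO2 = 267 μatm

α₀ = 1 / (1 + K1/[H⁺] + K1K2/[H⁺]²) = 1 / (1 + 10^+2.37 + 10^+1.66)
   = 1 / (1 + 234.42 + 45.709) = 1/281.13 = 0.003557
[CO2*] = α₀ × DIC = 0.003557 × 2.02 = 0.007185 mmol/kg = 7.185 μmol/kg
pCO2 = [CO2*]/KH = 7.185×10^-6 / 2.692×10^-2 = 267 μatm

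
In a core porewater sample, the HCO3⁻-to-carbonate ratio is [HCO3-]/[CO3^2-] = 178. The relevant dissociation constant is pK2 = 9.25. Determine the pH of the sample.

pH = 7.00

From K2 = [H⁺][CO3^2-]/[HCO3-]:  pH = pK2 − log₁₀([HCO3-]/[CO3^2-])
log₁₀(178) = +2.250
pH = 9.25 − (+2.250) = 7.00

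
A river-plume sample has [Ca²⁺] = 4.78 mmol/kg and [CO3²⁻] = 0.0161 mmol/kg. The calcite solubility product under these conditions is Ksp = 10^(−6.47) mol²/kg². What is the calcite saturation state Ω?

Ω = 0.227

Ksp = 10^(−6.47) = 3.388×10^-7
Ω = [Ca²⁺][CO3²⁻]/Ksp = (4.78×10^-3)(0.0161×10^-3) / 3.388×10^-7 = 0.227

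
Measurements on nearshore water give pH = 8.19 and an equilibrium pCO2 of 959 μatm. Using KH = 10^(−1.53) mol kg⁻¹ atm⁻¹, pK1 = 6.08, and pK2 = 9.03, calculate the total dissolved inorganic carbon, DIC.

DIC = 4.20 mmol/kg

[CO2*] = KH · pCO2 = 10^(−1.53) × 959×10^-6 = 2.830×10^-5 mol/kg
α₀ = 1/(1 + K1/[H⁺] + K1K2/[H⁺]²) = 1/(1 + 10^+2.11 + 10^+1.27) = 0.006736
DIC = [CO2*]/α₀ = 2.830×10^-5 / 0.006736 = 4.20 mmol/kg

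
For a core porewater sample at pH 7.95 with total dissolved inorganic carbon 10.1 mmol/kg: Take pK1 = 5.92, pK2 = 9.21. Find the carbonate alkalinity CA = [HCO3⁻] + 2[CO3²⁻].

CA = 10.5 mmol/kg

CA = [HCO3⁻] + 2[CO3²⁻] = (α₁ + 2α₂)·DIC
At pH 7.95: [H⁺]/K1 = 10^-2.03 = 0.0093325, K2/[H⁺] = 10^-1.26 = 0.054954
α₁ = 1/(1 + 0.0093325 + 0.054954) = 1/1.0643 = 0.9396; α₂ = α₁·K2/[H⁺] = 0.05163
α₁ + 2α₂ = 1.0429
CA = 1.0429 × 10.1 = 10.5 mmol/kg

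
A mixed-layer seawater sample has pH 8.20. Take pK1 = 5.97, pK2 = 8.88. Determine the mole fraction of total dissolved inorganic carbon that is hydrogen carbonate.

α₁ = 1 / (1 + [H⁺]/K1 + K2/[H⁺]) = 1 / (1 + 10^-2.23 + 10^-0.68)
   = 1 / (1 + 0.0058884 + 0.20893) = 1/1.2148 = 0.8232

α₁ = 0.823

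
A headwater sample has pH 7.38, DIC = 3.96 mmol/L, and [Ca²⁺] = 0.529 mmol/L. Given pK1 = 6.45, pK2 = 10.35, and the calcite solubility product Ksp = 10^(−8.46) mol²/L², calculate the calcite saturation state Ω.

α₂ = 1 / (1 + [H⁺]/K2 + [H⁺]²/(K1K2)) = 1 / (1 + 10^+2.97 + 10^+2.04)
   = 1 / (1 + 933.25 + 109.65) = 1/1043.9 = 0.0009579
[CO3²⁻] = α₂ × DIC = 0.0009579 × 3.96 = 0.003793 mmol/L = 3.793 μmol/L
Ksp = 10^(−8.46) = 3.467×10^-9
Ω = [Ca²⁺][CO3²⁻]/Ksp = (0.529×10^-3)(3.793×10^-6) / 3.467×10^-9 = 0.579

Ω = 0.579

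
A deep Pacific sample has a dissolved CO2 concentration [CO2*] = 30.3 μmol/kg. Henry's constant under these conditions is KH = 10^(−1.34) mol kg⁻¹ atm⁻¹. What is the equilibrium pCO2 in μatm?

KH = 10^(−1.34) = 4.571×10^-2 mol kg⁻¹ atm⁻¹
pCO2 = [CO2*]/KH = 30.3×10^-6 / 4.571×10^-2 = 6.63×10^-4 atm = 663 μatm

pCO2 = 663 μatm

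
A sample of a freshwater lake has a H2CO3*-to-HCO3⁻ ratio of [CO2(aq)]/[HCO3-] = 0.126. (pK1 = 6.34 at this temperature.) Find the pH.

pH = 7.24

From K1 = [H⁺][HCO3-]/[CO2(aq)]:  pH = pK1 − log₁₀([CO2(aq)]/[HCO3-])
log₁₀(0.126) = -0.900
pH = 6.34 − (-0.900) = 7.24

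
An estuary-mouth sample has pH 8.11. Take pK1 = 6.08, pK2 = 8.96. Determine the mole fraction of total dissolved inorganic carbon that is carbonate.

α₂ = 0.123

α₂ = 1 / (1 + [H⁺]/K2 + [H⁺]²/(K1K2)) = 1 / (1 + 10^+0.85 + 10^-1.18)
   = 1 / (1 + 7.0795 + 0.066069) = 1/8.1455 = 0.1228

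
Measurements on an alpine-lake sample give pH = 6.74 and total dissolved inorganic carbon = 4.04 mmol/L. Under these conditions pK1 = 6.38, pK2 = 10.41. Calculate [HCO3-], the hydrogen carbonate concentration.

[HCO3⁻] = 2.81 mmol/L

α₁ = 1 / (1 + [H⁺]/K1 + K2/[H⁺]) = 1 / (1 + 10^-0.36 + 10^-3.67)
   = 1 / (1 + 0.43652 + 0.00021380) = 1/1.4367 = 0.6960
[HCO3⁻] = α₁ × DIC = 0.6960 × 4.04 = 2.81 mmol/L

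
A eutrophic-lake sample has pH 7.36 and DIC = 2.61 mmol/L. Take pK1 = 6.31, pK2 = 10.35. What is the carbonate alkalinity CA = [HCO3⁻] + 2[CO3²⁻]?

CA = 2.40 mmol/L

CA = [HCO3⁻] + 2[CO3²⁻] = (α₁ + 2α₂)·DIC
At pH 7.36: [H⁺]/K1 = 10^-1.05 = 0.089125, K2/[H⁺] = 10^-2.99 = 0.0010233
α₁ = 1/(1 + 0.089125 + 0.0010233) = 1/1.0901 = 0.9173; α₂ = α₁·K2/[H⁺] = 0.0009387
α₁ + 2α₂ = 0.9192
CA = 0.9192 × 2.61 = 2.40 mmol/L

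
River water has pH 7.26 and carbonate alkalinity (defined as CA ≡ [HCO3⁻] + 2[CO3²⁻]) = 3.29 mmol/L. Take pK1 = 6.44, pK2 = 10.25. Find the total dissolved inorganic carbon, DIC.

CA = [HCO3⁻] + 2[CO3²⁻] = (α₁ + 2α₂)·DIC
At pH 7.26: [H⁺]/K1 = 10^-0.82 = 0.15136, K2/[H⁺] = 10^-2.99 = 0.0010233
α₁ = 1/(1 + 0.15136 + 0.0010233) = 1/1.1524 = 0.8678; α₂ = α₁·K2/[H⁺] = 0.0008880
α₁ + 2α₂ = 0.8695
DIC = CA / (α₁ + 2α₂) = 3.29 / 0.8695 = 3.78 mmol/L

DIC = 3.78 mmol/L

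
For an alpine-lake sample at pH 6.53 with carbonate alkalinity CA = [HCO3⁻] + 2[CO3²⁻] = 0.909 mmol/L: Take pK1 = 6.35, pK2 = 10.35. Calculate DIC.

DIC = 1.51 mmol/L

CA = [HCO3⁻] + 2[CO3²⁻] = (α₁ + 2α₂)·DIC
At pH 6.53: [H⁺]/K1 = 10^-0.18 = 0.66069, K2/[H⁺] = 10^-3.82 = 0.00015136
α₁ = 1/(1 + 0.66069 + 0.00015136) = 1/1.6608 = 0.6021; α₂ = α₁·K2/[H⁺] = 9.113×10^-5
α₁ + 2α₂ = 0.6023
DIC = CA / (α₁ + 2α₂) = 0.909 / 0.6023 = 1.51 mmol/L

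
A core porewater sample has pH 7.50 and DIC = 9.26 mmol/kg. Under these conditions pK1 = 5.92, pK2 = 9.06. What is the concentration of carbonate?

[CO3²⁻] = 0.242 mmol/kg

α₂ = 1 / (1 + [H⁺]/K2 + [H⁺]²/(K1K2)) = 1 / (1 + 10^+1.56 + 10^-0.02)
   = 1 / (1 + 36.308 + 0.95499) = 1/38.263 = 0.02614
[CO3²⁻] = α₂ × DIC = 0.02614 × 9.26 = 0.242 mmol/kg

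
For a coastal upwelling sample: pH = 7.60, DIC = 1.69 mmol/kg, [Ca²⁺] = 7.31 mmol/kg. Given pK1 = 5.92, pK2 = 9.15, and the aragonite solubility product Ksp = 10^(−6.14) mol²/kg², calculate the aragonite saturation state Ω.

Ω = 0.458

α₂ = 1 / (1 + [H⁺]/K2 + [H⁺]²/(K1K2)) = 1 / (1 + 10^+1.55 + 10^-0.13)
   = 1 / (1 + 35.481 + 0.74131) = 1/37.223 = 0.02687
[CO3²⁻] = α₂ × DIC = 0.02687 × 1.69 = 0.04540 mmol/kg
Ksp = 10^(−6.14) = 7.244×10^-7
Ω = [Ca²⁺][CO3²⁻]/Ksp = (7.31×10^-3)(4.540×10^-5) / 7.244×10^-7 = 0.458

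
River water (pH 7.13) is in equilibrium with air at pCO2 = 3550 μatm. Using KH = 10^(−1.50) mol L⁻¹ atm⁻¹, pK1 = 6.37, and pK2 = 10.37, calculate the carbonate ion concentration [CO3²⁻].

[CO2*] = KH · pCO2 = 10^(−1.50) × 3550×10^-6 = 1.123×10^-4 mol/L
α₀ = 1/(1 + K1/[H⁺] + K1K2/[H⁺]²) = 1/(1 + 10^+0.76 + 10^-2.48) = 0.1480
DIC = [CO2*]/α₀ = 1.123×10^-4 / 0.1480 = 0.7586 mmol/L
[CO3²⁻] = α₂·DIC; α₂ = 0.0004900, so [CO3²⁻] = 0.0004900 × 0.7586 = 0.000372 mmol/L = 0.372 μmol/L

[CO3²⁻] = 0.372 μmol/L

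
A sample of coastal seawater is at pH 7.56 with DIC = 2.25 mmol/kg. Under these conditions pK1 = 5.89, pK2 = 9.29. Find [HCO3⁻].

[HCO3⁻] = 2.16 mmol/kg

α₁ = 1 / (1 + [H⁺]/K1 + K2/[H⁺]) = 1 / (1 + 10^-1.67 + 10^-1.73)
   = 1 / (1 + 0.021380 + 0.018621) = 1/1.0400 = 0.9615
[HCO3⁻] = α₁ × DIC = 0.9615 × 2.25 = 2.16 mmol/kg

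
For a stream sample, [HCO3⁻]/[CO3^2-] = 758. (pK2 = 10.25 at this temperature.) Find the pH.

pH = 7.37

From K2 = [H⁺][CO3^2-]/[HCO3⁻]:  pH = pK2 − log₁₀([HCO3⁻]/[CO3^2-])
log₁₀(758) = +2.880
pH = 10.25 − (+2.880) = 7.37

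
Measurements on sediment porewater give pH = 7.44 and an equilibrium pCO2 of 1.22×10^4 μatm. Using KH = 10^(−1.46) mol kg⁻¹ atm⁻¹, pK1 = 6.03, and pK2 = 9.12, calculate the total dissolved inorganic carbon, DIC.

DIC = 11.5 mmol/kg

[CO2*] = KH · pCO2 = 10^(−1.46) × 1.22×10^4×10^-6 = 4.230×10^-4 mol/kg
α₀ = 1/(1 + K1/[H⁺] + K1K2/[H⁺]²) = 1/(1 + 10^+1.41 + 10^-0.27) = 0.03671
DIC = [CO2*]/α₀ = 4.230×10^-4 / 0.03671 = 11.5 mmol/kg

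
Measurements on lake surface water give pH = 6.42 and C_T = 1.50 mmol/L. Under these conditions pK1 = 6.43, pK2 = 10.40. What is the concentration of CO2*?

α₀ = 1 / (1 + K1/[H⁺] + K1K2/[H⁺]²) = 1 / (1 + 10^-0.01 + 10^-3.99)
   = 1 / (1 + 0.97724 + 0.00010233) = 1/1.9773 = 0.5057
[CO2*] = α₀ × DIC = 0.5057 × 1.50 = 0.759 mmol/L

[CO2*] = 0.759 mmol/L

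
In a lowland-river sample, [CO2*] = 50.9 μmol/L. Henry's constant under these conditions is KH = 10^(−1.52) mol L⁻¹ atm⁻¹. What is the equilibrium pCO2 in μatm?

pCO2 = 1690 μatm

KH = 10^(−1.52) = 3.020×10^-2 mol L⁻¹ atm⁻¹
pCO2 = [CO2*]/KH = 50.9×10^-6 / 3.020×10^-2 = 1.69×10^-3 atm = 1690 μatm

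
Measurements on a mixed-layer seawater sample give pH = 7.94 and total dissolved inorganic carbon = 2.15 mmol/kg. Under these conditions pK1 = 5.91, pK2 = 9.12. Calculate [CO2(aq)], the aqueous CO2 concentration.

[CO2*] = 18.7 μmol/kg

α₀ = 1 / (1 + K1/[H⁺] + K1K2/[H⁺]²) = 1 / (1 + 10^+2.03 + 10^+0.85)
   = 1 / (1 + 107.15 + 7.0795) = 1/115.23 = 0.008678
[CO2*] = α₀ × DIC = 0.008678 × 2.15 = 0.0187 mmol/kg = 18.7 μmol/kg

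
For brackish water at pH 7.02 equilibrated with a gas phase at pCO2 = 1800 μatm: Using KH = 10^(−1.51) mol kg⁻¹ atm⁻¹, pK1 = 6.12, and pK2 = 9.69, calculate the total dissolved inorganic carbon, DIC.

[CO2*] = KH · pCO2 = 10^(−1.51) × 1800×10^-6 = 5.563×10^-5 mol/kg
α₀ = 1/(1 + K1/[H⁺] + K1K2/[H⁺]²) = 1/(1 + 10^+0.90 + 10^-1.77) = 0.1116
DIC = [CO2*]/α₀ = 5.563×10^-5 / 0.1116 = 0.498 mmol/kg

DIC = 0.498 mmol/kg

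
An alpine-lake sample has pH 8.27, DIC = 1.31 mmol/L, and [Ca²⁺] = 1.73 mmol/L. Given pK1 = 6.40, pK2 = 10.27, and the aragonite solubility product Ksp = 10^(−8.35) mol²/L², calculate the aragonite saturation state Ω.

α₂ = 1 / (1 + [H⁺]/K2 + [H⁺]²/(K1K2)) = 1 / (1 + 10^+2.00 + 10^+0.13)
   = 1 / (1 + 100.00 + 1.3490) = 1/102.35 = 0.009770
[CO3²⁻] = α₂ × DIC = 0.009770 × 1.31 = 0.01280 mmol/L = 12.80 μmol/L
Ksp = 10^(−8.35) = 4.467×10^-9
Ω = [Ca²⁺][CO3²⁻]/Ksp = (1.73×10^-3)(1.280×10^-5) / 4.467×10^-9 = 4.96

Ω = 4.96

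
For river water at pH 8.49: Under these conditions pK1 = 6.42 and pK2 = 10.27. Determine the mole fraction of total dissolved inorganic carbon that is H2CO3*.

α₀ = 1 / (1 + K1/[H⁺] + K1K2/[H⁺]²) = 1 / (1 + 10^+2.07 + 10^+0.29)
   = 1 / (1 + 117.49 + 1.9498) = 1/120.44 = 0.008303

α₀ = 0.00830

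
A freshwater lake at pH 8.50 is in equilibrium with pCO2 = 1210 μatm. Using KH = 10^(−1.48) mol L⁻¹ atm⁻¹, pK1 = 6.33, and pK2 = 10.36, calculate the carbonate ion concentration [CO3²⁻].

[CO2*] = KH · pCO2 = 10^(−1.48) × 1210×10^-6 = 4.007×10^-5 mol/L
α₀ = 1/(1 + K1/[H⁺] + K1K2/[H⁺]²) = 1/(1 + 10^+2.17 + 10^+0.31) = 0.006625
DIC = [CO2*]/α₀ = 4.007×10^-5 / 0.006625 = 6.048 mmol/L
[CO3²⁻] = α₂·DIC; α₂ = 0.01353, so [CO3²⁻] = 0.01353 × 6.048 = 0.0818 mmol/L

[CO3²⁻] = 0.0818 mmol/L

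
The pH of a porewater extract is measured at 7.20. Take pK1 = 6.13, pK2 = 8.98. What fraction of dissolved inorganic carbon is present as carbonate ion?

α₂ = 0.0151

α₂ = 1 / (1 + [H⁺]/K2 + [H⁺]²/(K1K2)) = 1 / (1 + 10^+1.78 + 10^+0.71)
   = 1 / (1 + 60.256 + 5.1286) = 1/66.385 = 0.01506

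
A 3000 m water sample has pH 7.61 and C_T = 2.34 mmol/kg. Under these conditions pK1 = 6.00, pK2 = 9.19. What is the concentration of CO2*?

α₀ = 1 / (1 + K1/[H⁺] + K1K2/[H⁺]²) = 1 / (1 + 10^+1.61 + 10^+0.03)
   = 1 / (1 + 40.738 + 1.0715) = 1/42.810 = 0.02336
[CO2*] = α₀ × DIC = 0.02336 × 2.34 = 0.0547 mmol/kg

[CO2*] = 0.0547 mmol/kg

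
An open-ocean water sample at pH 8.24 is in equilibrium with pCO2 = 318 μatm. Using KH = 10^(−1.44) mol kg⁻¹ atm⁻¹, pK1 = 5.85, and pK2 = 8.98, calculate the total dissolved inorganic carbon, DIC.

DIC = 3.36 mmol/kg

[CO2*] = KH · pCO2 = 10^(−1.44) × 318×10^-6 = 1.155×10^-5 mol/kg
α₀ = 1/(1 + K1/[H⁺] + K1K2/[H⁺]²) = 1/(1 + 10^+2.39 + 10^+1.65) = 0.003435
DIC = [CO2*]/α₀ = 1.155×10^-5 / 0.003435 = 3.36 mmol/kg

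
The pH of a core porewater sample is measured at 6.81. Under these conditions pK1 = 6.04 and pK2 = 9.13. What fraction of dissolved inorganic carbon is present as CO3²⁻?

α₂ = 1 / (1 + [H⁺]/K2 + [H⁺]²/(K1K2)) = 1 / (1 + 10^+2.32 + 10^+1.55)
   = 1 / (1 + 208.93 + 35.481) = 1/245.41 = 0.004075

α₂ = 0.00407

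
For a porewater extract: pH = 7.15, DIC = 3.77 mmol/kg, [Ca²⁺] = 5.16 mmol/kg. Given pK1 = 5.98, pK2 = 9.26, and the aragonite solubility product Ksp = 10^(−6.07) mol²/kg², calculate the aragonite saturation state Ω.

Ω = 0.165

α₂ = 1 / (1 + [H⁺]/K2 + [H⁺]²/(K1K2)) = 1 / (1 + 10^+2.11 + 10^+0.94)
   = 1 / (1 + 128.82 + 8.7096) = 1/138.53 = 0.007218
[CO3²⁻] = α₂ × DIC = 0.007218 × 3.77 = 0.02721 mmol/kg
Ksp = 10^(−6.07) = 8.511×10^-7
Ω = [Ca²⁺][CO3²⁻]/Ksp = (5.16×10^-3)(2.721×10^-5) / 8.511×10^-7 = 0.165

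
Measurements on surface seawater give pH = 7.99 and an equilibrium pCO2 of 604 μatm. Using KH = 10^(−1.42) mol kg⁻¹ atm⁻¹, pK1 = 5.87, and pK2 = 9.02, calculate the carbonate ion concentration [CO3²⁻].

[CO3²⁻] = 0.283 mmol/kg

[CO2*] = KH · pCO2 = 10^(−1.42) × 604×10^-6 = 2.296×10^-5 mol/kg
α₀ = 1/(1 + K1/[H⁺] + K1K2/[H⁺]²) = 1/(1 + 10^+2.12 + 10^+1.09) = 0.006890
DIC = [CO2*]/α₀ = 2.296×10^-5 / 0.006890 = 3.333 mmol/kg
[CO3²⁻] = α₂·DIC; α₂ = 0.08477, so [CO3²⁻] = 0.08477 × 3.333 = 0.283 mmol/kg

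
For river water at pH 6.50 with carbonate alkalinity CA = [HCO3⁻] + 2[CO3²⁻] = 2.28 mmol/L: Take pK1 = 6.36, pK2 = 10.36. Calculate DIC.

DIC = 3.93 mmol/L

CA = [HCO3⁻] + 2[CO3²⁻] = (α₁ + 2α₂)·DIC
At pH 6.50: [H⁺]/K1 = 10^-0.14 = 0.72444, K2/[H⁺] = 10^-3.86 = 0.00013804
α₁ = 1/(1 + 0.72444 + 0.00013804) = 1/1.7246 = 0.5799; α₂ = α₁·K2/[H⁺] = 8.004×10^-5
α₁ + 2α₂ = 0.5800
DIC = CA / (α₁ + 2α₂) = 2.28 / 0.5800 = 3.93 mmol/L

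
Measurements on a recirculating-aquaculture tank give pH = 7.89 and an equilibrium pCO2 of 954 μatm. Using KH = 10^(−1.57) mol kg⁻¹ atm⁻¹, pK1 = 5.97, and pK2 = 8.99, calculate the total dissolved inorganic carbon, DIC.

[CO2*] = KH · pCO2 = 10^(−1.57) × 954×10^-6 = 2.568×10^-5 mol/kg
α₀ = 1/(1 + K1/[H⁺] + K1K2/[H⁺]²) = 1/(1 + 10^+1.92 + 10^+0.82) = 0.01102
DIC = [CO2*]/α₀ = 2.568×10^-5 / 0.01102 = 2.33 mmol/kg

DIC = 2.33 mmol/kg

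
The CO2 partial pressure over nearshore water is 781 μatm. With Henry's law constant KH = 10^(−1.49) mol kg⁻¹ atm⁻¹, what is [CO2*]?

[CO2*] = 25.3 μmol/kg

KH = 10^(−1.49) = 3.236×10^-2 mol kg⁻¹ atm⁻¹
[CO2*] = KH · pCO2 = 3.236×10^-2 × 781×10^-6 atm = 2.53×10^-5 mol/kg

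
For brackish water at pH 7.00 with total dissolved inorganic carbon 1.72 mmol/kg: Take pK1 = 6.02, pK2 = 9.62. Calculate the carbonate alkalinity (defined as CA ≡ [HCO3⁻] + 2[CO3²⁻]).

CA = [HCO3⁻] + 2[CO3²⁻] = (α₁ + 2α₂)·DIC
At pH 7.00: [H⁺]/K1 = 10^-0.98 = 0.10471, K2/[H⁺] = 10^-2.62 = 0.0023988
α₁ = 1/(1 + 0.10471 + 0.0023988) = 1/1.1071 = 0.9033; α₂ = α₁·K2/[H⁺] = 0.002167
α₁ + 2α₂ = 0.9076
CA = 0.9076 × 1.72 = 1.56 mmol/kg

CA = 1.56 mmol/kg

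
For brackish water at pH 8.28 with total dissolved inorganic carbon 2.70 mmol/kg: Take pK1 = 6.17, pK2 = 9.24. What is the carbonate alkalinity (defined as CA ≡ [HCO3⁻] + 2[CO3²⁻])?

CA = [HCO3⁻] + 2[CO3²⁻] = (α₁ + 2α₂)·DIC
At pH 8.28: [H⁺]/K1 = 10^-2.11 = 0.0077625, K2/[H⁺] = 10^-0.96 = 0.10965
α₁ = 1/(1 + 0.0077625 + 0.10965) = 1/1.1174 = 0.8949; α₂ = α₁·K2/[H⁺] = 0.09813
α₁ + 2α₂ = 1.0912
CA = 1.0912 × 2.70 = 2.95 mmol/kg

CA = 2.95 mmol/kg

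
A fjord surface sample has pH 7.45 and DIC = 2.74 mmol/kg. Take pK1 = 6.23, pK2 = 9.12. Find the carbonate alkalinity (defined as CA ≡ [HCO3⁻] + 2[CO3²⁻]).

CA = 2.64 mmol/kg

CA = [HCO3⁻] + 2[CO3²⁻] = (α₁ + 2α₂)·DIC
At pH 7.45: [H⁺]/K1 = 10^-1.22 = 0.060256, K2/[H⁺] = 10^-1.67 = 0.021380
α₁ = 1/(1 + 0.060256 + 0.021380) = 1/1.0816 = 0.9245; α₂ = α₁·K2/[H⁺] = 0.01977
α₁ + 2α₂ = 0.9641
CA = 0.9641 × 2.74 = 2.64 mmol/kg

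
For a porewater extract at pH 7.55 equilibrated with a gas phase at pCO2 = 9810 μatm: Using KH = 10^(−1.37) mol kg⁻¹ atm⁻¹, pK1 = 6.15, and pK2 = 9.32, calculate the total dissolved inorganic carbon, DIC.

[CO2*] = KH · pCO2 = 10^(−1.37) × 9810×10^-6 = 4.185×10^-4 mol/kg
α₀ = 1/(1 + K1/[H⁺] + K1K2/[H⁺]²) = 1/(1 + 10^+1.40 + 10^-0.37) = 0.03767
DIC = [CO2*]/α₀ = 4.185×10^-4 / 0.03767 = 11.1 mmol/kg

DIC = 11.1 mmol/kg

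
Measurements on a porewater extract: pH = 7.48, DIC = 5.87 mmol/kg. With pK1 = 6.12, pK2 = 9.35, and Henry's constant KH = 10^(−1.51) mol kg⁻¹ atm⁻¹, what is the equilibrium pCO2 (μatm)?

pCO2 = 7840 μatm

α₀ = 1 / (1 + K1/[H⁺] + K1K2/[H⁺]²) = 1 / (1 + 10^+1.36 + 10^-0.51)
   = 1 / (1 + 22.909 + 0.30903) = 1/24.218 = 0.04129
[CO2*] = α₀ × DIC = 0.04129 × 5.87 = 0.2424 mmol/kg
pCO2 = [CO2*]/KH = 2.424×10^-4 / 3.090×10^-2 = 7840 μatm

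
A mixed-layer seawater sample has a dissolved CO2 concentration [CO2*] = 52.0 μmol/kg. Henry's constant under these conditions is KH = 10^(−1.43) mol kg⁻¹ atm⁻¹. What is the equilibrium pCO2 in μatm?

KH = 10^(−1.43) = 3.715×10^-2 mol kg⁻¹ atm⁻¹
pCO2 = [CO2*]/KH = 52.0×10^-6 / 3.715×10^-2 = 1.40×10^-3 atm = 1400 μatm

pCO2 = 1400 μatm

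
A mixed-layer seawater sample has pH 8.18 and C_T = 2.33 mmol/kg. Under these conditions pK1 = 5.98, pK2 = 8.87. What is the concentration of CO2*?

α₀ = 1 / (1 + K1/[H⁺] + K1K2/[H⁺]²) = 1 / (1 + 10^+2.20 + 10^+1.51)
   = 1 / (1 + 158.49 + 32.359) = 1/191.85 = 0.005212
[CO2*] = α₀ × DIC = 0.005212 × 2.33 = 0.0121 mmol/kg = 12.1 μmol/kg

[CO2*] = 12.1 μmol/kg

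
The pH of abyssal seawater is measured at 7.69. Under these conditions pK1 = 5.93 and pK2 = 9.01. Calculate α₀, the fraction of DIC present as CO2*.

α₀ = 0.0163

α₀ = 1 / (1 + K1/[H⁺] + K1K2/[H⁺]²) = 1 / (1 + 10^+1.76 + 10^+0.44)
   = 1 / (1 + 57.544 + 2.7542) = 1/61.298 = 0.01631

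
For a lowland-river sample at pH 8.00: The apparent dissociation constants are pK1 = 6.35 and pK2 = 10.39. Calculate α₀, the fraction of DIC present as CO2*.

α₀ = 1 / (1 + K1/[H⁺] + K1K2/[H⁺]²) = 1 / (1 + 10^+1.65 + 10^-0.74)
   = 1 / (1 + 44.668 + 0.18197) = 1/45.850 = 0.02181

α₀ = 0.0218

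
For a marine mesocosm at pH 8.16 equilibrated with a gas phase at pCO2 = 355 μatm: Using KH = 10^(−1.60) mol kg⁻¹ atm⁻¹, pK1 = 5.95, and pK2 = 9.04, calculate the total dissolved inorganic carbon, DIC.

DIC = 1.65 mmol/kg

[CO2*] = KH · pCO2 = 10^(−1.60) × 355×10^-6 = 8.917×10^-6 mol/kg
α₀ = 1/(1 + K1/[H⁺] + K1K2/[H⁺]²) = 1/(1 + 10^+2.21 + 10^+1.33) = 0.005418
DIC = [CO2*]/α₀ = 8.917×10^-6 / 0.005418 = 1.65 mmol/kg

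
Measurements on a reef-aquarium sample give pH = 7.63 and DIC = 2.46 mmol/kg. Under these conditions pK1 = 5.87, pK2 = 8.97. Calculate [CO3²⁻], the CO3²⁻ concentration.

α₂ = 1 / (1 + [H⁺]/K2 + [H⁺]²/(K1K2)) = 1 / (1 + 10^+1.34 + 10^-0.42)
   = 1 / (1 + 21.878 + 0.38019) = 1/23.258 = 0.04300
[CO3²⁻] = α₂ × DIC = 0.04300 × 2.46 = 0.106 mmol/kg

[CO3²⁻] = 0.106 mmol/kg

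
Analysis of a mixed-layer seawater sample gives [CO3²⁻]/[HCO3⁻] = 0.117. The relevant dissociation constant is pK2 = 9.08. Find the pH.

pH = 8.15

From K2 = [H⁺][CO3²⁻]/[HCO3⁻]:  pH = pK2 + log₁₀([CO3²⁻]/[HCO3⁻])
log₁₀(0.117) = -0.932
pH = 9.08 + (-0.932) = 8.15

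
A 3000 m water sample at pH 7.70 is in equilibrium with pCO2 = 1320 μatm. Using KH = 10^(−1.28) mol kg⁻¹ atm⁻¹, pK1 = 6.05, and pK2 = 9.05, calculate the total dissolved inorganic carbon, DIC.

DIC = 3.30 mmol/kg

[CO2*] = KH · pCO2 = 10^(−1.28) × 1320×10^-6 = 6.927×10^-5 mol/kg
α₀ = 1/(1 + K1/[H⁺] + K1K2/[H⁺]²) = 1/(1 + 10^+1.65 + 10^+0.30) = 0.02098
DIC = [CO2*]/α₀ = 6.927×10^-5 / 0.02098 = 3.30 mmol/kg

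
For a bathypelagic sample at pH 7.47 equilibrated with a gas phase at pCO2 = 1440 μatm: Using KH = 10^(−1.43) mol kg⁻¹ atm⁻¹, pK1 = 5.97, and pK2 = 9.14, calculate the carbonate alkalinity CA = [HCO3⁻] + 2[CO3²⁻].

CA = 1.76 mmol/kg

[CO2*] = KH · pCO2 = 10^(−1.43) × 1440×10^-6 = 5.350×10^-5 mol/kg
α₀ = 1/(1 + K1/[H⁺] + K1K2/[H⁺]²) = 1/(1 + 10^+1.50 + 10^-0.17) = 0.03003
DIC = [CO2*]/α₀ = 5.350×10^-5 / 0.03003 = 1.782 mmol/kg
CA = (α₁ + 2α₂)·DIC = (0.9497 + 2×0.02030) × 1.782 = 1.76 mmol/kg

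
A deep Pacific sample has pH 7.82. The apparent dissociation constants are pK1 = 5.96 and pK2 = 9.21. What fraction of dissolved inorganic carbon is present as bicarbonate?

α₁ = 1 / (1 + [H⁺]/K1 + K2/[H⁺]) = 1 / (1 + 10^-1.86 + 10^-1.39)
   = 1 / (1 + 0.013804 + 0.040738) = 1/1.0545 = 0.9483

α₁ = 0.948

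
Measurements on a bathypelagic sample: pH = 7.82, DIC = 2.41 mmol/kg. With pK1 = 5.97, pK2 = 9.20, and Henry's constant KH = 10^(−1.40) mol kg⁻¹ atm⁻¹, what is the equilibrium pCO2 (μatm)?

pCO2 = 810 μatm

α₀ = 1 / (1 + K1/[H⁺] + K1K2/[H⁺]²) = 1 / (1 + 10^+1.85 + 10^+0.47)
   = 1 / (1 + 70.795 + 2.9512) = 1/74.746 = 0.01338
[CO2*] = α₀ × DIC = 0.01338 × 2.41 = 0.03224 mmol/kg
pCO2 = [CO2*]/KH = 3.224×10^-5 / 3.981×10^-2 = 810 μatm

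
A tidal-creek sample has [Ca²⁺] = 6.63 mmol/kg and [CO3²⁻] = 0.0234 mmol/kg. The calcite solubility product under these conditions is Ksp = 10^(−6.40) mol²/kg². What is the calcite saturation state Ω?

Ω = 0.390

Ksp = 10^(−6.40) = 3.981×10^-7
Ω = [Ca²⁺][CO3²⁻]/Ksp = (6.63×10^-3)(0.0234×10^-3) / 3.981×10^-7 = 0.390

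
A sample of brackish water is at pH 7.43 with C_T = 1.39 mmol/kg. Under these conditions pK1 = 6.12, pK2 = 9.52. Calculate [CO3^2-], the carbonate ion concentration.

α₂ = 1 / (1 + [H⁺]/K2 + [H⁺]²/(K1K2)) = 1 / (1 + 10^+2.09 + 10^+0.78)
   = 1 / (1 + 123.03 + 6.0256) = 1/130.05 = 0.007689
[CO3²⁻] = α₂ × DIC = 0.007689 × 1.39 = 0.0107 mmol/kg = 10.7 μmol/kg

[CO3²⁻] = 10.7 μmol/kg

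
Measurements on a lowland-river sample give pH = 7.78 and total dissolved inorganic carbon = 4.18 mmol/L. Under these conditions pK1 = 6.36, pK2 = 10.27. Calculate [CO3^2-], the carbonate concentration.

α₂ = 1 / (1 + [H⁺]/K2 + [H⁺]²/(K1K2)) = 1 / (1 + 10^+2.49 + 10^+1.07)
   = 1 / (1 + 309.03 + 11.749) = 1/321.78 = 0.003108
[CO3²⁻] = α₂ × DIC = 0.003108 × 4.18 = 0.0130 mmol/L = 13.0 μmol/L

[CO3²⁻] = 13.0 μmol/L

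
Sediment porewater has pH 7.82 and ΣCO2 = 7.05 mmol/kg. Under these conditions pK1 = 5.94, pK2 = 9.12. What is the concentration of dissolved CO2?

α₀ = 1 / (1 + K1/[H⁺] + K1K2/[H⁺]²) = 1 / (1 + 10^+1.88 + 10^+0.58)
   = 1 / (1 + 75.858 + 3.8019) = 1/80.660 = 0.01240
[CO2*] = α₀ × DIC = 0.01240 × 7.05 = 0.0874 mmol/kg

[CO2*] = 0.0874 mmol/kg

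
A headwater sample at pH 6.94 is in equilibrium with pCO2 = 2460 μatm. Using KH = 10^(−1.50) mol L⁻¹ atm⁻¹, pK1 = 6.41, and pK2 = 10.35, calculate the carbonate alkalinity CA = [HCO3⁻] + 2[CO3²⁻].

CA = 0.264 mmol/L

[CO2*] = KH · pCO2 = 10^(−1.50) × 2460×10^-6 = 7.779×10^-5 mol/L
α₀ = 1/(1 + K1/[H⁺] + K1K2/[H⁺]²) = 1/(1 + 10^+0.53 + 10^-2.88) = 0.2278
DIC = [CO2*]/α₀ = 7.779×10^-5 / 0.2278 = 0.3415 mmol/L
CA = (α₁ + 2α₂)·DIC = (0.7719 + 2×0.0003003) × 0.3415 = 0.264 mmol/L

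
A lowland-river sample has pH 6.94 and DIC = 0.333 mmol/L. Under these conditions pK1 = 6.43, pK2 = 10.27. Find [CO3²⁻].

α₂ = 1 / (1 + [H⁺]/K2 + [H⁺]²/(K1K2)) = 1 / (1 + 10^+3.33 + 10^+2.82)
   = 1 / (1 + 2138.0 + 660.69) = 1/2799.7 = 0.0003572
[CO3²⁻] = α₂ × DIC = 0.0003572 × 0.333 = 0.000119 mmol/L = 0.119 μmol/L

[CO3²⁻] = 0.119 μmol/L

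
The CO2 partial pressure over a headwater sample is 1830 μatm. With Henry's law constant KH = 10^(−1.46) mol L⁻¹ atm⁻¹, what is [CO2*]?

[CO2*] = 63.5 μmol/L

KH = 10^(−1.46) = 3.467×10^-2 mol L⁻¹ atm⁻¹
[CO2*] = KH · pCO2 = 3.467×10^-2 × 1830×10^-6 atm = 6.35×10^-5 mol/L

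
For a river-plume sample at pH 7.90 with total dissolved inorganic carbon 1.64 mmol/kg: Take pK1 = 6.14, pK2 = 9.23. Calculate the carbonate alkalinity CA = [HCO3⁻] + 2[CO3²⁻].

CA = [HCO3⁻] + 2[CO3²⁻] = (α₁ + 2α₂)·DIC
At pH 7.90: [H⁺]/K1 = 10^-1.76 = 0.017378, K2/[H⁺] = 10^-1.33 = 0.046774
α₁ = 1/(1 + 0.017378 + 0.046774) = 1/1.0642 = 0.9397; α₂ = α₁·K2/[H⁺] = 0.04395
α₁ + 2α₂ = 1.0276
CA = 1.0276 × 1.64 = 1.69 mmol/kg

CA = 1.69 mmol/kg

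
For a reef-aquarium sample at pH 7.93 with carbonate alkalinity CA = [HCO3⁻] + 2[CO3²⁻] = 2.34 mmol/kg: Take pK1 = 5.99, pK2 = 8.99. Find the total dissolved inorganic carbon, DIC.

DIC = 2.19 mmol/kg

CA = [HCO3⁻] + 2[CO3²⁻] = (α₁ + 2α₂)·DIC
At pH 7.93: [H⁺]/K1 = 10^-1.94 = 0.011482, K2/[H⁺] = 10^-1.06 = 0.087096
α₁ = 1/(1 + 0.011482 + 0.087096) = 1/1.0986 = 0.9103; α₂ = α₁·K2/[H⁺] = 0.07928
α₁ + 2α₂ = 1.0688
DIC = CA / (α₁ + 2α₂) = 2.34 / 1.0688 = 2.19 mmol/kg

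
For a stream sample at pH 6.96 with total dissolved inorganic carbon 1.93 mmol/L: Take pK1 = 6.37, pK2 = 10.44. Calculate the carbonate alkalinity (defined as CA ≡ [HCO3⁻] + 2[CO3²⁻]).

CA = 1.54 mmol/L

CA = [HCO3⁻] + 2[CO3²⁻] = (α₁ + 2α₂)·DIC
At pH 6.96: [H⁺]/K1 = 10^-0.59 = 0.25704, K2/[H⁺] = 10^-3.48 = 0.00033113
α₁ = 1/(1 + 0.25704 + 0.00033113) = 1/1.2574 = 0.7953; α₂ = α₁·K2/[H⁺] = 0.0002634
α₁ + 2α₂ = 0.7958
CA = 0.7958 × 1.93 = 1.54 mmol/L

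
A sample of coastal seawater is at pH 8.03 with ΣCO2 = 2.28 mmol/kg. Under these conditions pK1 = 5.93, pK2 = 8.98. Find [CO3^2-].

α₂ = 1 / (1 + [H⁺]/K2 + [H⁺]²/(K1K2)) = 1 / (1 + 10^+0.95 + 10^-1.15)
   = 1 / (1 + 8.9125 + 0.070795) = 1/9.9833 = 0.1002
[CO3²⁻] = α₂ × DIC = 0.1002 × 2.28 = 0.228 mmol/kg

[CO3²⁻] = 0.228 mmol/kg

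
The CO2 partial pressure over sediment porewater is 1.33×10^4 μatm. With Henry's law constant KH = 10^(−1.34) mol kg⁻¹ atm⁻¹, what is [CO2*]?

KH = 10^(−1.34) = 4.571×10^-2 mol kg⁻¹ atm⁻¹
[CO2*] = KH · pCO2 = 4.571×10^-2 × 1.33×10^4×10^-6 atm = 6.08×10^-4 mol/kg

[CO2*] = 608 μmol/kg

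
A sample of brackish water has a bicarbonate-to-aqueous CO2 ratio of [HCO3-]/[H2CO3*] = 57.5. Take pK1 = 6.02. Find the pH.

pH = 7.78

From K1 = [H⁺][HCO3-]/[H2CO3*]:  pH = pK1 + log₁₀([HCO3-]/[H2CO3*])
log₁₀(57.5) = +1.760
pH = 6.02 + (+1.760) = 7.78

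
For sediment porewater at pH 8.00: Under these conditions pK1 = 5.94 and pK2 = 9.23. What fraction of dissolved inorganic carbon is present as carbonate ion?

α₂ = 0.0552

α₂ = 1 / (1 + [H⁺]/K2 + [H⁺]²/(K1K2)) = 1 / (1 + 10^+1.23 + 10^-0.83)
   = 1 / (1 + 16.982 + 0.14791) = 1/18.130 = 0.05516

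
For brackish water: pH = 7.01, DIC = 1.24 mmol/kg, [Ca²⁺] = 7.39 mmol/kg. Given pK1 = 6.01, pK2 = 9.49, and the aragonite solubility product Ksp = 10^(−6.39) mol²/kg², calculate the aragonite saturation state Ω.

α₂ = 1 / (1 + [H⁺]/K2 + [H⁺]²/(K1K2)) = 1 / (1 + 10^+2.48 + 10^+1.48)
   = 1 / (1 + 302.00 + 30.200) = 1/333.19 = 0.003001
[CO3²⁻] = α₂ × DIC = 0.003001 × 1.24 = 0.003722 mmol/kg = 3.722 μmol/kg
Ksp = 10^(−6.39) = 4.074×10^-7
Ω = [Ca²⁺][CO3²⁻]/Ksp = (7.39×10^-3)(3.722×10^-6) / 4.074×10^-7 = 0.0675

Ω = 0.0675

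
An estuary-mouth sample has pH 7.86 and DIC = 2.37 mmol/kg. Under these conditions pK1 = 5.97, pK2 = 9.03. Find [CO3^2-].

α₂ = 1 / (1 + [H⁺]/K2 + [H⁺]²/(K1K2)) = 1 / (1 + 10^+1.17 + 10^-0.72)
   = 1 / (1 + 14.791 + 0.19055) = 1/15.982 = 0.06257
[CO3²⁻] = α₂ × DIC = 0.06257 × 2.37 = 0.148 mmol/kg

[CO3²⁻] = 0.148 mmol/kg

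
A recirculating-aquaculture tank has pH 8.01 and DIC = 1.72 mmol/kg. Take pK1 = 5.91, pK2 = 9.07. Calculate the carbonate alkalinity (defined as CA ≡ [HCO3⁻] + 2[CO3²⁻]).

CA = 1.84 mmol/kg

CA = [HCO3⁻] + 2[CO3²⁻] = (α₁ + 2α₂)·DIC
At pH 8.01: [H⁺]/K1 = 10^-2.10 = 0.0079433, K2/[H⁺] = 10^-1.06 = 0.087096
α₁ = 1/(1 + 0.0079433 + 0.087096) = 1/1.0950 = 0.9132; α₂ = α₁·K2/[H⁺] = 0.07954
α₁ + 2α₂ = 1.0723
CA = 1.0723 × 1.72 = 1.84 mmol/kg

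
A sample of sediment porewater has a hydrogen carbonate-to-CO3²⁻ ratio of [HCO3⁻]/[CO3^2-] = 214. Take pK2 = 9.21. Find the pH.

pH = 6.88

From K2 = [H⁺][CO3^2-]/[HCO3⁻]:  pH = pK2 − log₁₀([HCO3⁻]/[CO3^2-])
log₁₀(214) = +2.330
pH = 9.21 − (+2.330) = 6.88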